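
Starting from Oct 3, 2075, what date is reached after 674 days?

+366 (one year; includes Feb 29, 2076) → Oct 3, 2076 (308 left).
Oct has 31 days: +29 → Nov 1, 2076 (279 left).
Nov has 30 days: +30 → Dec 1, 2076 (249 left).
Dec has 31 days: +31 → Jan 1, 2077 (218 left).
Jan has 31 days: +31 → Feb 1, 2077 (187 left).
Feb has 28 days: +28 → Mar 1, 2077 (159 left).
Mar has 31 days: +31 → Apr 1, 2077 (128 left).
Apr has 30 days: +30 → May 1, 2077 (98 left).
May has 31 days: +31 → Jun 1, 2077 (67 left).
Jun has 30 days: +30 → Jul 1, 2077 (37 left).
Jul has 31 days: +31 → Aug 1, 2077 (6 left).
+6 → Aug 7, 2077.

August 7, 2077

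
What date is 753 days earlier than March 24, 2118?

March 1, 2116

−365 (one year) → Mar 24, 2117 (388 left).
−24 → Feb 28, 2117 (end of Feb, 28 days; 364 left).
−28 → Jan 31, 2117 (end of Jan, 31 days; 336 left).
−31 → Dec 31, 2116 (end of Dec, 31 days; 305 left).
−31 → Nov 30, 2116 (end of Nov, 30 days; 274 left).
−30 → Oct 31, 2116 (end of Oct, 31 days; 244 left).
−31 → Sep 30, 2116 (end of Sep, 30 days; 213 left).
−30 → Aug 31, 2116 (end of Aug, 31 days; 183 left).
−31 → Jul 31, 2116 (end of Jul, 31 days; 152 left).
−31 → Jun 30, 2116 (end of Jun, 30 days; 121 left).
−30 → May 31, 2116 (end of May, 31 days; 91 left).
−31 → Apr 30, 2116 (end of Apr, 30 days; 60 left).
−30 → Mar 31, 2116 (end of Mar, 31 days; 30 left).
−30 → Mar 1, 2116.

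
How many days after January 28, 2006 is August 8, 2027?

Jan 28, 2006 → Jan 28, 2007: 365 days.
Jan 28, 2007 → Jan 28, 2008: 365 days.
Jan 28, 2008 → Jan 28, 2009: 366 days (Feb 29, 2008 is in that span).
Jan 28, 2009 → Jan 28, 2010: 365 days.
Jan 28, 2010 → Jan 28, 2011: 365 days.
Jan 28, 2011 → Jan 28, 2012: 365 days.
Jan 28, 2012 → Jan 28, 2013: 366 days (Feb 29, 2012 is in that span).
Jan 28, 2013 → Jan 28, 2014: 365 days.
Jan 28, 2014 → Jan 28, 2015: 365 days.
Jan 28, 2015 → Jan 28, 2016: 365 days.
Jan 28, 2016 → Jan 28, 2017: 366 days (Feb 29, 2016 is in that span).
Jan 28, 2017 → Jan 28, 2018: 365 days.
Jan 28, 2018 → Jan 28, 2019: 365 days.
Jan 28, 2019 → Jan 28, 2020: 365 days.
Jan 28, 2020 → Jan 28, 2021: 366 days (Feb 29, 2020 is in that span).
Jan 28, 2021 → Jan 28, 2022: 365 days.
Jan 28, 2022 → Jan 28, 2023: 365 days.
Jan 28, 2023 → Jan 28, 2024: 365 days.
Jan 28, 2024 → Jan 28, 2025: 366 days (Feb 29, 2024 is in that span).
Jan 28, 2025 → Jan 28, 2026: 365 days.
Jan 28, 2026 → Jan 28, 2027: 365 days.
Jan 28, 2027 → Feb 28, 2027: 31 days (January has 31).
Feb 28, 2027 → Mar 28, 2027: 28 days (February has 28).
Mar 28, 2027 → Apr 28, 2027: 31 days (March has 31).
Apr 28, 2027 → May 28, 2027: 30 days (April has 30).
May 28, 2027 → Jun 28, 2027: 31 days (May has 31).
Jun 28, 2027 → Jul 28, 2027: 30 days (June has 30).
Jul 28, 2027 → Aug 8, 2027: 11 days.
Total: 7862 days.

7862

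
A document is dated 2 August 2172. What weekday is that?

Sunday

Doomsday rule: the anchor day for the 2100s is Sunday. For year 72: 72÷12 = 6 r 0, and 0÷4 = 0, so 6+0+0 = 6.
Sunday + 6 ≡ Saturday — that's 2172's doomsday.
In August the doomsday date is Aug 8.
Aug 2 is 6 days before Aug 8; 6 mod 7 = 6, so Saturday − 6 = Sunday.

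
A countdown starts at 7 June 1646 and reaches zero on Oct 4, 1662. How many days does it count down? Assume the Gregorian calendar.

Jun 7, 1646 → Jun 7, 1647: 365 days.
Jun 7, 1647 → Jun 7, 1648: 366 days (Feb 29, 1648 is in that span).
Jun 7, 1648 → Jun 7, 1649: 365 days.
Jun 7, 1649 → Jun 7, 1650: 365 days.
Jun 7, 1650 → Jun 7, 1651: 365 days.
Jun 7, 1651 → Jun 7, 1652: 366 days (Feb 29, 1652 is in that span).
Jun 7, 1652 → Jun 7, 1653: 365 days.
Jun 7, 1653 → Jun 7, 1654: 365 days.
Jun 7, 1654 → Jun 7, 1655: 365 days.
Jun 7, 1655 → Jun 7, 1656: 366 days (Feb 29, 1656 is in that span).
Jun 7, 1656 → Jun 7, 1657: 365 days.
Jun 7, 1657 → Jun 7, 1658: 365 days.
Jun 7, 1658 → Jun 7, 1659: 365 days.
Jun 7, 1659 → Jun 7, 1660: 366 days (Feb 29, 1660 is in that span).
Jun 7, 1660 → Jun 7, 1661: 365 days.
Jun 7, 1661 → Jun 7, 1662: 365 days.
Jun 7, 1662 → Jul 7, 1662: 30 days (June has 30).
Jul 7, 1662 → Aug 7, 1662: 31 days (July has 31).
Aug 7, 1662 → Sep 7, 1662: 31 days (August has 31).
Sep 7, 1662 → Oct 4, 1662: 27 days.
Total: 5963 days.

5963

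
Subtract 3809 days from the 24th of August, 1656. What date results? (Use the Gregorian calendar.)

−366 (one year; includes Feb 29, 1656) → Aug 24, 1655 (3443 left).
−365 (one year) → Aug 24, 1654 (3078 left).
−365 (one year) → Aug 24, 1653 (2713 left).
−365 (one year) → Aug 24, 1652 (2348 left).
−366 (one year; includes Feb 29, 1652) → Aug 24, 1651 (1982 left).
−365 (one year) → Aug 24, 1650 (1617 left).
−365 (one year) → Aug 24, 1649 (1252 left).
−365 (one year) → Aug 24, 1648 (887 left).
−366 (one year; includes Feb 29, 1648) → Aug 24, 1647 (521 left).
−365 (one year) → Aug 24, 1646 (156 left).
−24 → Jul 31, 1646 (end of Jul, 31 days; 132 left).
−31 → Jun 30, 1646 (end of Jun, 30 days; 101 left).
−30 → May 31, 1646 (end of May, 31 days; 71 left).
−31 → Apr 30, 1646 (end of Apr, 30 days; 40 left).
−30 → Mar 31, 1646 (end of Mar, 31 days; 10 left).
−10 → Mar 21, 1646.

March 21, 1646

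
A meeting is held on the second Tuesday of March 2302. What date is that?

March 11, 2302

March 1, 2302 is a Saturday.
The first Tuesday is therefore March 4 (3 days later).
The second Tuesday is 4 + 1×7 = March 11.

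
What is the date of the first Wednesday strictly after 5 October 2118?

October 12, 2118

Oct 5, 2118 is a Wednesday.
From Wednesday to the next Wednesday is 7 days.
Oct 5, 2118 + 7 = Oct 12, 2118.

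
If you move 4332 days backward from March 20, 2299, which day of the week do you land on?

Mar 20, 2299 is a Monday.
4332 mod 7 = 6, so 4332 days before a Monday is Monday − 6 = Tuesday.

Tuesday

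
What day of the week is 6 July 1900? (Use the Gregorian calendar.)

Doomsday rule: the anchor day for the 1900s is Wednesday. For year 00: 0÷12 = 0 r 0, and 0÷4 = 0, so 0+0+0 = 0.
Wednesday + 0 ≡ Wednesday — that's 1900's doomsday.
In July the doomsday date is Jul 11.
Jul 6 is 5 days before Jul 11; 5 mod 7 = 5, so Wednesday − 5 = Friday.

Friday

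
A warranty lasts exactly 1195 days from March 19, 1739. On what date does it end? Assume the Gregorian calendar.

+366 (one year; includes Feb 29, 1740) → Mar 19, 1740 (829 left).
+365 (one year) → Mar 19, 1741 (464 left).
+365 (one year) → Mar 19, 1742 (99 left).
Mar has 31 days: +13 → Apr 1, 1742 (86 left).
Apr has 30 days: +30 → May 1, 1742 (56 left).
May has 31 days: +31 → Jun 1, 1742 (25 left).
+25 → Jun 26, 1742.

June 26, 1742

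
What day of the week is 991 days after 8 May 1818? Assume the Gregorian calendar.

May 8, 1818 is a Friday.
991 mod 7 = 4, so 991 days after a Friday is Friday + 4 = Tuesday.

Tuesday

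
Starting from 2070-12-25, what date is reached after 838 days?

April 11, 2073

+365 (one year) → Dec 25, 2071 (473 left).
+366 (one year; includes Feb 29, 2072) → Dec 25, 2072 (107 left).
Dec has 31 days: +7 → Jan 1, 2073 (100 left).
Jan has 31 days: +31 → Feb 1, 2073 (69 left).
Feb has 28 days: +28 → Mar 1, 2073 (41 left).
Mar has 31 days: +31 → Apr 1, 2073 (10 left).
+10 → Apr 11, 2073.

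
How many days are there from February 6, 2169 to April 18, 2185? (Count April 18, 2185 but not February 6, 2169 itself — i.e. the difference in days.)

Feb 6, 2169 → Feb 6, 2170: 365 days.
Feb 6, 2170 → Feb 6, 2171: 365 days.
Feb 6, 2171 → Feb 6, 2172: 365 days.
Feb 6, 2172 → Feb 6, 2173: 366 days (Feb 29, 2172 is in that span).
Feb 6, 2173 → Feb 6, 2174: 365 days.
Feb 6, 2174 → Feb 6, 2175: 365 days.
Feb 6, 2175 → Feb 6, 2176: 365 days.
Feb 6, 2176 → Feb 6, 2177: 366 days (Feb 29, 2176 is in that span).
Feb 6, 2177 → Feb 6, 2178: 365 days.
Feb 6, 2178 → Feb 6, 2179: 365 days.
Feb 6, 2179 → Feb 6, 2180: 365 days.
Feb 6, 2180 → Feb 6, 2181: 366 days (Feb 29, 2180 is in that span).
Feb 6, 2181 → Feb 6, 2182: 365 days.
Feb 6, 2182 → Feb 6, 2183: 365 days.
Feb 6, 2183 → Feb 6, 2184: 365 days.
Feb 6, 2184 → Feb 6, 2185: 366 days (Feb 29, 2184 is in that span).
Feb 6, 2185 → Mar 6, 2185: 28 days (February has 28).
Mar 6, 2185 → Apr 6, 2185: 31 days (March has 31).
Apr 6, 2185 → Apr 18, 2185: 12 days.
Total: 5915 days.

5915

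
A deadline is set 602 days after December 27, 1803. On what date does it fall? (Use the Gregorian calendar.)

+366 (one year; includes Feb 29, 1804) → Dec 27, 1804 (236 left).
Dec has 31 days: +5 → Jan 1, 1805 (231 left).
Jan has 31 days: +31 → Feb 1, 1805 (200 left).
Feb has 28 days: +28 → Mar 1, 1805 (172 left).
Mar has 31 days: +31 → Apr 1, 1805 (141 left).
Apr has 30 days: +30 → May 1, 1805 (111 left).
May has 31 days: +31 → Jun 1, 1805 (80 left).
Jun has 30 days: +30 → Jul 1, 1805 (50 left).
Jul has 31 days: +31 → Aug 1, 1805 (19 left).
+19 → Aug 20, 1805.

August 20, 1805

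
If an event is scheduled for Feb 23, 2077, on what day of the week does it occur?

Tuesday

January 1, 2077 is a Friday.
Jan 1, 2077 → Feb 1, 2077: 31 days (January has 31).
Feb 1, 2077 → Feb 23, 2077: 22 days.
Total: 53 days.
53 mod 7 = 4, so Friday + 4 = Tuesday.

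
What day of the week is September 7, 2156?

Doomsday rule: the anchor day for the 2100s is Sunday. For year 56: 56÷12 = 4 r 8, and 8÷4 = 2, so 4+8+2 = 14.
Sunday + 14 ≡ Sunday — that's 2156's doomsday.
In September the doomsday date is Sep 5.
Sep 7 is 2 days after Sep 5; 2 mod 7 = 2, so Sunday + 2 = Tuesday.

Tuesday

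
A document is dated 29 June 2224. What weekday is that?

Doomsday rule: the anchor day for the 2200s is Friday. For year 24: 24÷12 = 2 r 0, and 0÷4 = 0, so 2+0+0 = 2.
Friday + 2 ≡ Sunday — that's 2224's doomsday.
In June the doomsday date is Jun 6.
Jun 29 is 23 days after Jun 6; 23 mod 7 = 2, so Sunday + 2 = Tuesday.

Tuesday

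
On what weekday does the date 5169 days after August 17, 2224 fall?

Friday

First find the weekday of Aug 17, 2224. Doomsday rule: the anchor day for the 2200s is Friday. For year 24: 24÷12 = 2 r 0, and 0÷4 = 0, so 2+0+0 = 2.
Friday + 2 ≡ Sunday — that's 2224's doomsday.
In August the doomsday date is Aug 8.
Aug 17 is 9 days after Aug 8; 9 mod 7 = 2, so Sunday + 2 = Tuesday.
5169 mod 7 = 3, so 5169 days after a Tuesday is Tuesday + 3 = Friday.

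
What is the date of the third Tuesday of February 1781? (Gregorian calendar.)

February 20, 1781

February 1, 1781 is a Thursday.
The first Tuesday is therefore February 6 (5 days later).
The third Tuesday is 6 + 2×7 = February 20.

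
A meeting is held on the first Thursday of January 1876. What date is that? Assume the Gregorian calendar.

January 1, 1876 is a Saturday.
The first Thursday is therefore January 6 (5 days later).

January 6, 1876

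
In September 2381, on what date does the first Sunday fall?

September 1, 2381 is a Tuesday.
The first Sunday is therefore September 6 (5 days later).

September 6, 2381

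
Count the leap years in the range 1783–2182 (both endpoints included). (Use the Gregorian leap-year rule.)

97

Multiples of 4 in [1783,2182]: 100.
Of those, multiples of 100: 4 (not leap unless ÷400).
Multiples of 400: 1.
Leap years = 100 − 4 + 1 = 97.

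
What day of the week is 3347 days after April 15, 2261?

First find the weekday of Apr 15, 2261. Doomsday rule: the anchor day for the 2200s is Friday. For year 61: 61÷12 = 5 r 1, and 1÷4 = 0, so 5+1+0 = 6.
Friday + 6 ≡ Thursday — that's 2261's doomsday.
In April the doomsday date is Apr 4.
Apr 15 is 11 days after Apr 4; 11 mod 7 = 4, so Thursday + 4 = Monday.
3347 mod 7 = 1, so 3347 days after a Monday is Monday + 1 = Tuesday.

Tuesday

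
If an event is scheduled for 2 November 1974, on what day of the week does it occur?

Doomsday rule: the anchor day for the 1900s is Wednesday. For year 74: 74÷12 = 6 r 2, and 2÷4 = 0, so 6+2+0 = 8.
Wednesday + 8 ≡ Thursday — that's 1974's doomsday.
In November the doomsday date is Nov 7.
Nov 2 is 5 days before Nov 7; 5 mod 7 = 5, so Thursday − 5 = Saturday.

Saturday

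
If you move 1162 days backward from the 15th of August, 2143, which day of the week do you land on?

Thursday

First find the weekday of Aug 15, 2143. Doomsday rule: the anchor day for the 2100s is Sunday. For year 43: 43÷12 = 3 r 7, and 7÷4 = 1, so 3+7+1 = 11.
Sunday + 11 ≡ Thursday — that's 2143's doomsday.
In August the doomsday date is Aug 8.
Aug 15 is 7 days after Aug 8; 7 mod 7 = 0, so Thursday + 0 = Thursday.
1162 mod 7 = 0, so 1162 days before a Thursday is Thursday − 0 = Thursday.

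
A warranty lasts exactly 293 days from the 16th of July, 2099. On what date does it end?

Jul has 31 days: +16 → Aug 1, 2099 (277 left).
Aug has 31 days: +31 → Sep 1, 2099 (246 left).
Sep has 30 days: +30 → Oct 1, 2099 (216 left).
Oct has 31 days: +31 → Nov 1, 2099 (185 left).
Nov has 30 days: +30 → Dec 1, 2099 (155 left).
Dec has 31 days: +31 → Jan 1, 2100 (124 left).
Jan has 31 days: +31 → Feb 1, 2100 (93 left).
Feb has 28 days: +28 → Mar 1, 2100 (65 left).
Mar has 31 days: +31 → Apr 1, 2100 (34 left).
Apr has 30 days: +30 → May 1, 2100 (4 left).
+4 → May 5, 2100.

May 5, 2100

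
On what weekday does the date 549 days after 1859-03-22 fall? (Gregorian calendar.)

First find the weekday of Mar 22, 1859. Doomsday rule: the anchor day for the 1800s is Friday. For year 59: 59÷12 = 4 r 11, and 11÷4 = 2, so 4+11+2 = 17.
Friday + 17 ≡ Monday — that's 1859's doomsday.
In March the doomsday date is Mar 14.
Mar 22 is 8 days after Mar 14; 8 mod 7 = 1, so Monday + 1 = Tuesday.
549 mod 7 = 3, so 549 days after a Tuesday is Tuesday + 3 = Friday.

Friday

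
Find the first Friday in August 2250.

August 2, 2250

August 1, 2250 is a Thursday.
The first Friday is therefore August 2 (1 days later).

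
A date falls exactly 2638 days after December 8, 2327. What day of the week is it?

Dec 8, 2327 is a Thursday.
2638 mod 7 = 6, so 2638 days after a Thursday is Thursday + 6 = Wednesday.

Wednesday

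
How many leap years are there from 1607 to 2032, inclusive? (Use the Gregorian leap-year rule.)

104

Multiples of 4 in [1607,2032]: 107.
Of those, multiples of 100: 4 (not leap unless ÷400).
Multiples of 400: 1.
Leap years = 107 − 4 + 1 = 104.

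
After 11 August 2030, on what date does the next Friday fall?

Aug 11, 2030 is a Sunday.
From Sunday to the next Friday is 5 days.
Aug 11, 2030 + 5 = Aug 16, 2030.

August 16, 2030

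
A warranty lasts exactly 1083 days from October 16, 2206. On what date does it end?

October 3, 2209

+365 (one year) → Oct 16, 2207 (718 left).
+366 (one year; includes Feb 29, 2208) → Oct 16, 2208 (352 left).
Oct has 31 days: +16 → Nov 1, 2208 (336 left).
Nov has 30 days: +30 → Dec 1, 2208 (306 left).
Dec has 31 days: +31 → Jan 1, 2209 (275 left).
Jan has 31 days: +31 → Feb 1, 2209 (244 left).
Feb has 28 days: +28 → Mar 1, 2209 (216 left).
Mar has 31 days: +31 → Apr 1, 2209 (185 left).
Apr has 30 days: +30 → May 1, 2209 (155 left).
May has 31 days: +31 → Jun 1, 2209 (124 left).
Jun has 30 days: +30 → Jul 1, 2209 (94 left).
Jul has 31 days: +31 → Aug 1, 2209 (63 left).
Aug has 31 days: +31 → Sep 1, 2209 (32 left).
Sep has 30 days: +30 → Oct 1, 2209 (2 left).
+2 → Oct 3, 2209.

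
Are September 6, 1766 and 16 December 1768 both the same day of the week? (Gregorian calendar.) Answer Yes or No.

No

From Sep 6, 1766 to Dec 16, 1768 is 832 days.
832 mod 7 = 6, so they are different weekdays.
(Sep 6, 1766 is a Saturday; Dec 16, 1768 is a Friday.)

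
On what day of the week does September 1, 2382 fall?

Doomsday rule: the anchor day for the 2300s is Wednesday. For year 82: 82÷12 = 6 r 10, and 10÷4 = 2, so 6+10+2 = 18.
Wednesday + 18 ≡ Sunday — that's 2382's doomsday.
In September the doomsday date is Sep 5.
Sep 1 is 4 days before Sep 5; 4 mod 7 = 4, so Sunday − 4 = Wednesday.

Wednesday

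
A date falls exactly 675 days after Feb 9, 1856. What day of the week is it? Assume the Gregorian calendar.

Tuesday

First find the weekday of Feb 9, 1856. Doomsday rule: the anchor day for the 1800s is Friday. For year 56: 56÷12 = 4 r 8, and 8÷4 = 2, so 4+8+2 = 14.
Friday + 14 ≡ Friday — that's 1856's doomsday.
In February the doomsday date is Feb 29 (1856 is a leap year (divisible by 4)).
Feb 9 is 20 days before Feb 29; 20 mod 7 = 6, so Friday − 6 = Saturday.
675 mod 7 = 3, so 675 days after a Saturday is Saturday + 3 = Tuesday.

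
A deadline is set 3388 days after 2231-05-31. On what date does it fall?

+366 (one year; includes Feb 29, 2232) → May 31, 2232 (3022 left).
+365 (one year) → May 31, 2233 (2657 left).
+365 (one year) → May 31, 2234 (2292 left).
+365 (one year) → May 31, 2235 (1927 left).
+366 (one year; includes Feb 29, 2236) → May 31, 2236 (1561 left).
+365 (one year) → May 31, 2237 (1196 left).
+365 (one year) → May 31, 2238 (831 left).
+365 (one year) → May 31, 2239 (466 left).
+366 (one year; includes Feb 29, 2240) → May 31, 2240 (100 left).
May has 31 days: +1 → Jun 1, 2240 (99 left).
Jun has 30 days: +30 → Jul 1, 2240 (69 left).
Jul has 31 days: +31 → Aug 1, 2240 (38 left).
Aug has 31 days: +31 → Sep 1, 2240 (7 left).
+7 → Sep 8, 2240.

September 8, 2240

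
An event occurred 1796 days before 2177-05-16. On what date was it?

−365 (one year) → May 16, 2176 (1431 left).
−366 (one year; includes Feb 29, 2176) → May 16, 2175 (1065 left).
−365 (one year) → May 16, 2174 (700 left).
−365 (one year) → May 16, 2173 (335 left).
−16 → Apr 30, 2173 (end of Apr, 30 days; 319 left).
−30 → Mar 31, 2173 (end of Mar, 31 days; 289 left).
−31 → Feb 28, 2173 (end of Feb, 28 days; 258 left).
−28 → Jan 31, 2173 (end of Jan, 31 days; 230 left).
−31 → Dec 31, 2172 (end of Dec, 31 days; 199 left).
−31 → Nov 30, 2172 (end of Nov, 30 days; 168 left).
−30 → Oct 31, 2172 (end of Oct, 31 days; 138 left).
−31 → Sep 30, 2172 (end of Sep, 30 days; 107 left).
−30 → Aug 31, 2172 (end of Aug, 31 days; 77 left).
−31 → Jul 31, 2172 (end of Jul, 31 days; 46 left).
−31 → Jun 30, 2172 (end of Jun, 30 days; 15 left).
−15 → Jun 15, 2172.

June 15, 2172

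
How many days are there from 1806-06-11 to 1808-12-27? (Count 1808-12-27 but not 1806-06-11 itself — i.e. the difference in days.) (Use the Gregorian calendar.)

930

Jun 11, 1806 → Jun 11, 1807: 365 days.
Jun 11, 1807 → Jun 11, 1808: 366 days (Feb 29, 1808 is in that span).
Jun 11, 1808 → Jul 11, 1808: 30 days (June has 30).
Jul 11, 1808 → Aug 11, 1808: 31 days (July has 31).
Aug 11, 1808 → Sep 11, 1808: 31 days (August has 31).
Sep 11, 1808 → Oct 11, 1808: 30 days (September has 30).
Oct 11, 1808 → Nov 11, 1808: 31 days (October has 31).
Nov 11, 1808 → Dec 11, 1808: 30 days (November has 30).
Dec 11, 1808 → Dec 27, 1808: 16 days.
Total: 930 days.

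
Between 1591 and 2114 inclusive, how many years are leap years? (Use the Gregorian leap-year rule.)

Multiples of 4 in [1591,2114]: 131.
Of those, multiples of 100: 6 (not leap unless ÷400).
Multiples of 400: 2.
Leap years = 131 − 6 + 2 = 127.

127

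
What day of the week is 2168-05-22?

Sunday

Doomsday rule: the anchor day for the 2100s is Sunday. For year 68: 68÷12 = 5 r 8, and 8÷4 = 2, so 5+8+2 = 15.
Sunday + 15 ≡ Monday — that's 2168's doomsday.
In May the doomsday date is May 9.
May 22 is 13 days after May 9; 13 mod 7 = 6, so Monday + 6 = Sunday.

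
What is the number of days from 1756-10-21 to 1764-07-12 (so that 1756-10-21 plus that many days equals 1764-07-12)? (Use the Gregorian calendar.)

Oct 21, 1756 → Oct 21, 1757: 365 days.
Oct 21, 1757 → Oct 21, 1758: 365 days.
Oct 21, 1758 → Oct 21, 1759: 365 days.
Oct 21, 1759 → Oct 21, 1760: 366 days (Feb 29, 1760 is in that span).
Oct 21, 1760 → Oct 21, 1761: 365 days.
Oct 21, 1761 → Oct 21, 1762: 365 days.
Oct 21, 1762 → Oct 21, 1763: 365 days.
Oct 21, 1763 → Nov 21, 1763: 31 days (October has 31).
Nov 21, 1763 → Dec 21, 1763: 30 days (November has 30).
Dec 21, 1763 → Jan 21, 1764: 31 days (December has 31).
Jan 21, 1764 → Feb 21, 1764: 31 days (January has 31).
Feb 21, 1764 → Mar 21, 1764: 29 days (February has 29).
Mar 21, 1764 → Apr 21, 1764: 31 days (March has 31).
Apr 21, 1764 → May 21, 1764: 30 days (April has 30).
May 21, 1764 → Jun 21, 1764: 31 days (May has 31).
Jun 21, 1764 → Jul 12, 1764: 21 days.
Total: 2821 days.

2821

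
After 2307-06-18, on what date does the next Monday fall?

Jun 18, 2307 is a Tuesday.
From Tuesday to the next Monday is 6 days.
Jun 18, 2307 + 6 = Jun 24, 2307.

June 24, 2307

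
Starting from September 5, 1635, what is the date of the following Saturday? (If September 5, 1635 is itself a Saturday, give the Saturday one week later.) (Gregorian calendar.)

September 8, 1635

Sep 5, 1635 is a Wednesday.
From Wednesday to the next Saturday is 3 days.
Sep 5, 1635 + 3 = Sep 8, 1635.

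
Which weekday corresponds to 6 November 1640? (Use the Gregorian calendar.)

Doomsday rule: the anchor day for the 1600s is Tuesday. For year 40: 40÷12 = 3 r 4, and 4÷4 = 1, so 3+4+1 = 8.
Tuesday + 8 ≡ Wednesday — that's 1640's doomsday.
In November the doomsday date is Nov 7.
Nov 6 is 1 day before Nov 7; 1 mod 7 = 1, so Wednesday − 1 = Tuesday.

Tuesday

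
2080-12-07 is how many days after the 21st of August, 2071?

Aug 21, 2071 → Aug 21, 2072: 366 days (Feb 29, 2072 is in that span).
Aug 21, 2072 → Aug 21, 2073: 365 days.
Aug 21, 2073 → Aug 21, 2074: 365 days.
Aug 21, 2074 → Aug 21, 2075: 365 days.
Aug 21, 2075 → Aug 21, 2076: 366 days (Feb 29, 2076 is in that span).
Aug 21, 2076 → Aug 21, 2077: 365 days.
Aug 21, 2077 → Aug 21, 2078: 365 days.
Aug 21, 2078 → Aug 21, 2079: 365 days.
Aug 21, 2079 → Aug 21, 2080: 366 days (Feb 29, 2080 is in that span).
Aug 21, 2080 → Sep 21, 2080: 31 days (August has 31).
Sep 21, 2080 → Oct 21, 2080: 30 days (September has 30).
Oct 21, 2080 → Nov 21, 2080: 31 days (October has 31).
Nov 21, 2080 → Dec 7, 2080: 16 days.
Total: 3396 days.

3396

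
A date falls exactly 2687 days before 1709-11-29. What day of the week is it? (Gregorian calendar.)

First find the weekday of Nov 29, 1709. Doomsday rule: the anchor day for the 1700s is Sunday. For year 09: 9÷12 = 0 r 9, and 9÷4 = 2, so 0+9+2 = 11.
Sunday + 11 ≡ Thursday — that's 1709's doomsday.
In November the doomsday date is Nov 7.
Nov 29 is 22 days after Nov 7; 22 mod 7 = 1, so Thursday + 1 = Friday.
2687 mod 7 = 6, so 2687 days before a Friday is Friday − 6 = Saturday.

Saturday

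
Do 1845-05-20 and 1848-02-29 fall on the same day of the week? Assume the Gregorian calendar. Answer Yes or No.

From May 20, 1845 to Feb 29, 1848 is 1015 days.
1015 mod 7 = 0, so they are the same weekday.
(May 20, 1845 is a Tuesday; Feb 29, 1848 is a Tuesday.)

Yes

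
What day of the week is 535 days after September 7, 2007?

Sep 7, 2007 is a Friday.
535 mod 7 = 3, so 535 days after a Friday is Friday + 3 = Monday.

Monday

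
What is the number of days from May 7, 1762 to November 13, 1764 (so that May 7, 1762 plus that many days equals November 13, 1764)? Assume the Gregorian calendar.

921

May 7, 1762 → May 7, 1763: 365 days.
May 7, 1763 → May 7, 1764: 366 days (Feb 29, 1764 is in that span).
May 7, 1764 → Jun 7, 1764: 31 days (May has 31).
Jun 7, 1764 → Jul 7, 1764: 30 days (June has 30).
Jul 7, 1764 → Aug 7, 1764: 31 days (July has 31).
Aug 7, 1764 → Sep 7, 1764: 31 days (August has 31).
Sep 7, 1764 → Oct 7, 1764: 30 days (September has 30).
Oct 7, 1764 → Nov 7, 1764: 31 days (October has 31).
Nov 7, 1764 → Nov 13, 1764: 6 days.
Total: 921 days.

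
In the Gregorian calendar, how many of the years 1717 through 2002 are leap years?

Multiples of 4 in [1717,2002]: 71.
Of those, multiples of 100: 3 (not leap unless ÷400).
Multiples of 400: 1.
Leap years = 71 − 3 + 1 = 69.

69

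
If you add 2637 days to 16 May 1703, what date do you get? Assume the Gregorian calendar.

+366 (one year; includes Feb 29, 1704) → May 16, 1704 (2271 left).
+365 (one year) → May 16, 1705 (1906 left).
+365 (one year) → May 16, 1706 (1541 left).
+365 (one year) → May 16, 1707 (1176 left).
+366 (one year; includes Feb 29, 1708) → May 16, 1708 (810 left).
+365 (one year) → May 16, 1709 (445 left).
+365 (one year) → May 16, 1710 (80 left).
May has 31 days: +16 → Jun 1, 1710 (64 left).
Jun has 30 days: +30 → Jul 1, 1710 (34 left).
Jul has 31 days: +31 → Aug 1, 1710 (3 left).
+3 → Aug 4, 1710.

August 4, 1710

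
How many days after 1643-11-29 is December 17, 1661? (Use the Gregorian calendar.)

6593

Nov 29, 1643 → Nov 29, 1644: 366 days (Feb 29, 1644 is in that span).
Nov 29, 1644 → Nov 29, 1645: 365 days.
Nov 29, 1645 → Nov 29, 1646: 365 days.
Nov 29, 1646 → Nov 29, 1647: 365 days.
Nov 29, 1647 → Nov 29, 1648: 366 days (Feb 29, 1648 is in that span).
Nov 29, 1648 → Nov 29, 1649: 365 days.
Nov 29, 1649 → Nov 29, 1650: 365 days.
Nov 29, 1650 → Nov 29, 1651: 365 days.
Nov 29, 1651 → Nov 29, 1652: 366 days (Feb 29, 1652 is in that span).
Nov 29, 1652 → Nov 29, 1653: 365 days.
Nov 29, 1653 → Nov 29, 1654: 365 days.
Nov 29, 1654 → Nov 29, 1655: 365 days.
Nov 29, 1655 → Nov 29, 1656: 366 days (Feb 29, 1656 is in that span).
Nov 29, 1656 → Nov 29, 1657: 365 days.
Nov 29, 1657 → Nov 29, 1658: 365 days.
Nov 29, 1658 → Nov 29, 1659: 365 days.
Nov 29, 1659 → Nov 29, 1660: 366 days (Feb 29, 1660 is in that span).
Nov 29, 1660 → Dec 29, 1660: 30 days (November has 30).
Dec 29, 1660 → Jan 29, 1661: 31 days (December has 31).
Jan 29, 1661 → Feb 28, 1661: 30 days (January has 31).
Feb 28, 1661 → Mar 28, 1661: 28 days (February has 28).
Mar 28, 1661 → Apr 28, 1661: 31 days (March has 31).
Apr 28, 1661 → May 28, 1661: 30 days (April has 30).
May 28, 1661 → Jun 28, 1661: 31 days (May has 31).
Jun 28, 1661 → Jul 28, 1661: 30 days (June has 30).
Jul 28, 1661 → Aug 28, 1661: 31 days (July has 31).
Aug 28, 1661 → Sep 28, 1661: 31 days (August has 31).
Sep 28, 1661 → Oct 28, 1661: 30 days (September has 30).
Oct 28, 1661 → Nov 28, 1661: 31 days (October has 31).
Nov 28, 1661 → Dec 17, 1661: 19 days.
Total: 6593 days.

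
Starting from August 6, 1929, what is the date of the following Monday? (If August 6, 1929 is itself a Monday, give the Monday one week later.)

Aug 6, 1929 is a Tuesday.
From Tuesday to the next Monday is 6 days.
Aug 6, 1929 + 6 = Aug 12, 1929.

August 12, 1929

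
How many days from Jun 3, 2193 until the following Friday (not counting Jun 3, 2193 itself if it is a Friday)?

4

Jun 3, 2193 is a Monday.
From Monday to the next Friday is 4 days.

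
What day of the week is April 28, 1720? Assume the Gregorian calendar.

Sunday

Doomsday rule: the anchor day for the 1700s is Sunday. For year 20: 20÷12 = 1 r 8, and 8÷4 = 2, so 1+8+2 = 11.
Sunday + 11 ≡ Thursday — that's 1720's doomsday.
In April the doomsday date is Apr 4.
Apr 28 is 24 days after Apr 4; 24 mod 7 = 3, so Thursday + 3 = Sunday.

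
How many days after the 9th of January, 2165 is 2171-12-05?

Jan 9, 2165 → Jan 9, 2166: 365 days.
Jan 9, 2166 → Jan 9, 2167: 365 days.
Jan 9, 2167 → Jan 9, 2168: 365 days.
Jan 9, 2168 → Jan 9, 2169: 366 days (Feb 29, 2168 is in that span).
Jan 9, 2169 → Jan 9, 2170: 365 days.
Jan 9, 2170 → Jan 9, 2171: 365 days.
Jan 9, 2171 → Feb 9, 2171: 31 days (January has 31).
Feb 9, 2171 → Mar 9, 2171: 28 days (February has 28).
Mar 9, 2171 → Apr 9, 2171: 31 days (March has 31).
Apr 9, 2171 → May 9, 2171: 30 days (April has 30).
May 9, 2171 → Jun 9, 2171: 31 days (May has 31).
Jun 9, 2171 → Jul 9, 2171: 30 days (June has 30).
Jul 9, 2171 → Aug 9, 2171: 31 days (July has 31).
Aug 9, 2171 → Sep 9, 2171: 31 days (August has 31).
Sep 9, 2171 → Oct 9, 2171: 30 days (September has 30).
Oct 9, 2171 → Nov 9, 2171: 31 days (October has 31).
Nov 9, 2171 → Dec 5, 2171: 26 days.
Total: 2521 days.

2521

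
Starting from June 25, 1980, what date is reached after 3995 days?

+365 (one year) → Jun 25, 1981 (3630 left).
+365 (one year) → Jun 25, 1982 (3265 left).
+365 (one year) → Jun 25, 1983 (2900 left).
+366 (one year; includes Feb 29, 1984) → Jun 25, 1984 (2534 left).
+365 (one year) → Jun 25, 1985 (2169 left).
+365 (one year) → Jun 25, 1986 (1804 left).
+365 (one year) → Jun 25, 1987 (1439 left).
+366 (one year; includes Feb 29, 1988) → Jun 25, 1988 (1073 left).
+365 (one year) → Jun 25, 1989 (708 left).
+365 (one year) → Jun 25, 1990 (343 left).
Jun has 30 days: +6 → Jul 1, 1990 (337 left).
Jul has 31 days: +31 → Aug 1, 1990 (306 left).
Aug has 31 days: +31 → Sep 1, 1990 (275 left).
Sep has 30 days: +30 → Oct 1, 1990 (245 left).
Oct has 31 days: +31 → Nov 1, 1990 (214 left).
Nov has 30 days: +30 → Dec 1, 1990 (184 left).
Dec has 31 days: +31 → Jan 1, 1991 (153 left).
Jan has 31 days: +31 → Feb 1, 1991 (122 left).
Feb has 28 days: +28 → Mar 1, 1991 (94 left).
Mar has 31 days: +31 → Apr 1, 1991 (63 left).
Apr has 30 days: +30 → May 1, 1991 (33 left).
May has 31 days: +31 → Jun 1, 1991 (2 left).
+2 → Jun 3, 1991.

June 3, 1991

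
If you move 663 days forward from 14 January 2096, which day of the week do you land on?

Thursday

First find the weekday of Jan 14, 2096. Doomsday rule: the anchor day for the 2000s is Tuesday. For year 96: 96÷12 = 8 r 0, and 0÷4 = 0, so 8+0+0 = 8.
Tuesday + 8 ≡ Wednesday — that's 2096's doomsday.
In January the doomsday date is Jan 4 (2096 is a leap year (divisible by 4)).
Jan 14 is 10 days after Jan 4; 10 mod 7 = 3, so Wednesday + 3 = Saturday.
663 mod 7 = 5, so 663 days after a Saturday is Saturday + 5 = Thursday.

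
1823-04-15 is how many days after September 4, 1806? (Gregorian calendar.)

6067

Sep 4, 1806 → Sep 4, 1807: 365 days.
Sep 4, 1807 → Sep 4, 1808: 366 days (Feb 29, 1808 is in that span).
Sep 4, 1808 → Sep 4, 1809: 365 days.
Sep 4, 1809 → Sep 4, 1810: 365 days.
Sep 4, 1810 → Sep 4, 1811: 365 days.
Sep 4, 1811 → Sep 4, 1812: 366 days (Feb 29, 1812 is in that span).
Sep 4, 1812 → Sep 4, 1813: 365 days.
Sep 4, 1813 → Sep 4, 1814: 365 days.
Sep 4, 1814 → Sep 4, 1815: 365 days.
Sep 4, 1815 → Sep 4, 1816: 366 days (Feb 29, 1816 is in that span).
Sep 4, 1816 → Sep 4, 1817: 365 days.
Sep 4, 1817 → Sep 4, 1818: 365 days.
Sep 4, 1818 → Sep 4, 1819: 365 days.
Sep 4, 1819 → Sep 4, 1820: 366 days (Feb 29, 1820 is in that span).
Sep 4, 1820 → Sep 4, 1821: 365 days.
Sep 4, 1821 → Sep 4, 1822: 365 days.
Sep 4, 1822 → Oct 4, 1822: 30 days (September has 30).
Oct 4, 1822 → Nov 4, 1822: 31 days (October has 31).
Nov 4, 1822 → Dec 4, 1822: 30 days (November has 30).
Dec 4, 1822 → Jan 4, 1823: 31 days (December has 31).
Jan 4, 1823 → Feb 4, 1823: 31 days (January has 31).
Feb 4, 1823 → Mar 4, 1823: 28 days (February has 28).
Mar 4, 1823 → Apr 4, 1823: 31 days (March has 31).
Apr 4, 1823 → Apr 15, 1823: 11 days.
Total: 6067 days.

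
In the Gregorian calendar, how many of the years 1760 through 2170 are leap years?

100

Multiples of 4 in [1760,2170]: 103.
Of those, multiples of 100: 4 (not leap unless ÷400).
Multiples of 400: 1.
Leap years = 103 − 4 + 1 = 100.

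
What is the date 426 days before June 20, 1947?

April 20, 1946

−365 (one year) → Jun 20, 1946 (61 left).
−20 → May 31, 1946 (end of May, 31 days; 41 left).
−31 → Apr 30, 1946 (end of Apr, 30 days; 10 left).
−10 → Apr 20, 1946.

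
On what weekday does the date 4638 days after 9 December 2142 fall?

First find the weekday of Dec 9, 2142. Doomsday rule: the anchor day for the 2100s is Sunday. For year 42: 42÷12 = 3 r 6, and 6÷4 = 1, so 3+6+1 = 10.
Sunday + 10 ≡ Wednesday — that's 2142's doomsday.
In December the doomsday date is Dec 12.
Dec 9 is 3 days before Dec 12; 3 mod 7 = 3, so Wednesday − 3 = Sunday.
4638 mod 7 = 4, so 4638 days after a Sunday is Sunday + 4 = Thursday.

Thursday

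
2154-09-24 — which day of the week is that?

Doomsday rule: the anchor day for the 2100s is Sunday. For year 54: 54÷12 = 4 r 6, and 6÷4 = 1, so 4+6+1 = 11.
Sunday + 11 ≡ Thursday — that's 2154's doomsday.
In September the doomsday date is Sep 5.
Sep 24 is 19 days after Sep 5; 19 mod 7 = 5, so Thursday + 5 = Tuesday.

Tuesday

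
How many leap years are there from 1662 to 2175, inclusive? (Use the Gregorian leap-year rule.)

Multiples of 4 in [1662,2175]: 128.
Of those, multiples of 100: 5 (not leap unless ÷400).
Multiples of 400: 1.
Leap years = 128 − 5 + 1 = 124.

124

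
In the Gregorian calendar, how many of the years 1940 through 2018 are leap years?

Multiples of 4 in [1940,2018]: 20.
Of those, multiples of 100: 1 (not leap unless ÷400).
Multiples of 400: 1.
Leap years = 20 − 1 + 1 = 20.

20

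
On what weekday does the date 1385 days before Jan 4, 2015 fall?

Jan 4, 2015 is a Sunday.
1385 mod 7 = 6, so 1385 days before a Sunday is Sunday − 6 = Monday.

Monday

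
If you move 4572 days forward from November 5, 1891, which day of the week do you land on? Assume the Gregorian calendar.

First find the weekday of Nov 5, 1891. Doomsday rule: the anchor day for the 1800s is Friday. For year 91: 91÷12 = 7 r 7, and 7÷4 = 1, so 7+7+1 = 15.
Friday + 15 ≡ Saturday — that's 1891's doomsday.
In November the doomsday date is Nov 7.
Nov 5 is 2 days before Nov 7; 2 mod 7 = 2, so Saturday − 2 = Thursday.
4572 mod 7 = 1, so 4572 days after a Thursday is Thursday + 1 = Friday.

Friday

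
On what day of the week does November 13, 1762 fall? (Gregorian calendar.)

Saturday

Doomsday rule: the anchor day for the 1700s is Sunday. For year 62: 62÷12 = 5 r 2, and 2÷4 = 0, so 5+2+0 = 7.
Sunday + 7 ≡ Sunday — that's 1762's doomsday.
In November the doomsday date is Nov 7.
Nov 13 is 6 days after Nov 7; 6 mod 7 = 6, so Sunday + 6 = Saturday.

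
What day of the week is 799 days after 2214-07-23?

Sunday

Jul 23, 2214 is a Saturday.
799 mod 7 = 1, so 799 days after a Saturday is Saturday + 1 = Sunday.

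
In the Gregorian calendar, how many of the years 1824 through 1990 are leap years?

Multiples of 4 in [1824,1990]: 42.
Of those, multiples of 100: 1 (not leap unless ÷400).
Multiples of 400: 0.
Leap years = 42 − 1 + 0 = 41.

41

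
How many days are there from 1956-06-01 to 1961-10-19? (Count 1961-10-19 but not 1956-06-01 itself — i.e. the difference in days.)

Jun 1, 1956 → Jun 1, 1957: 365 days.
Jun 1, 1957 → Jun 1, 1958: 365 days.
Jun 1, 1958 → Jun 1, 1959: 365 days.
Jun 1, 1959 → Jun 1, 1960: 366 days (Feb 29, 1960 is in that span).
Jun 1, 1960 → Jun 1, 1961: 365 days.
Jun 1, 1961 → Jul 1, 1961: 30 days (June has 30).
Jul 1, 1961 → Aug 1, 1961: 31 days (July has 31).
Aug 1, 1961 → Sep 1, 1961: 31 days (August has 31).
Sep 1, 1961 → Oct 1, 1961: 30 days (September has 30).
Oct 1, 1961 → Oct 19, 1961: 18 days.
Total: 1966 days.

1966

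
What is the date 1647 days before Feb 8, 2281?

August 6, 2276

−366 (one year; includes Feb 29, 2280) → Feb 8, 2280 (1281 left).
−365 (one year) → Feb 8, 2279 (916 left).
−365 (one year) → Feb 8, 2278 (551 left).
−365 (one year) → Feb 8, 2277 (186 left).
−8 → Jan 31, 2277 (end of Jan, 31 days; 178 left).
−31 → Dec 31, 2276 (end of Dec, 31 days; 147 left).
−31 → Nov 30, 2276 (end of Nov, 30 days; 116 left).
−30 → Oct 31, 2276 (end of Oct, 31 days; 86 left).
−31 → Sep 30, 2276 (end of Sep, 30 days; 55 left).
−30 → Aug 31, 2276 (end of Aug, 31 days; 25 left).
−25 → Aug 6, 2276.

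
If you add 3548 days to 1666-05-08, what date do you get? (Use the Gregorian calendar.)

January 24, 1676

+365 (one year) → May 8, 1667 (3183 left).
+366 (one year; includes Feb 29, 1668) → May 8, 1668 (2817 left).
+365 (one year) → May 8, 1669 (2452 left).
+365 (one year) → May 8, 1670 (2087 left).
+365 (one year) → May 8, 1671 (1722 left).
+366 (one year; includes Feb 29, 1672) → May 8, 1672 (1356 left).
+365 (one year) → May 8, 1673 (991 left).
+365 (one year) → May 8, 1674 (626 left).
+365 (one year) → May 8, 1675 (261 left).
May has 31 days: +24 → Jun 1, 1675 (237 left).
Jun has 30 days: +30 → Jul 1, 1675 (207 left).
Jul has 31 days: +31 → Aug 1, 1675 (176 left).
Aug has 31 days: +31 → Sep 1, 1675 (145 left).
Sep has 30 days: +30 → Oct 1, 1675 (115 left).
Oct has 31 days: +31 → Nov 1, 1675 (84 left).
Nov has 30 days: +30 → Dec 1, 1675 (54 left).
Dec has 31 days: +31 → Jan 1, 1676 (23 left).
+23 → Jan 24, 1676.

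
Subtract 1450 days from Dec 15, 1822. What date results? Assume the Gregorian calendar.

December 26, 1818

−365 (one year) → Dec 15, 1821 (1085 left).
−365 (one year) → Dec 15, 1820 (720 left).
−366 (one year; includes Feb 29, 1820) → Dec 15, 1819 (354 left).
−15 → Nov 30, 1819 (end of Nov, 30 days; 339 left).
−30 → Oct 31, 1819 (end of Oct, 31 days; 309 left).
−31 → Sep 30, 1819 (end of Sep, 30 days; 278 left).
−30 → Aug 31, 1819 (end of Aug, 31 days; 248 left).
−31 → Jul 31, 1819 (end of Jul, 31 days; 217 left).
−31 → Jun 30, 1819 (end of Jun, 30 days; 186 left).
−30 → May 31, 1819 (end of May, 31 days; 156 left).
−31 → Apr 30, 1819 (end of Apr, 30 days; 125 left).
−30 → Mar 31, 1819 (end of Mar, 31 days; 95 left).
−31 → Feb 28, 1819 (end of Feb, 28 days; 64 left).
−28 → Jan 31, 1819 (end of Jan, 31 days; 36 left).
−31 → Dec 31, 1818 (end of Dec, 31 days; 5 left).
−5 → Dec 26, 1818.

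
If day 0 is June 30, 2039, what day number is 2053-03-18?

Jun 30, 2039 → Jun 30, 2040: 366 days (Feb 29, 2040 is in that span).
Jun 30, 2040 → Jun 30, 2041: 365 days.
Jun 30, 2041 → Jun 30, 2042: 365 days.
Jun 30, 2042 → Jun 30, 2043: 365 days.
Jun 30, 2043 → Jun 30, 2044: 366 days (Feb 29, 2044 is in that span).
Jun 30, 2044 → Jun 30, 2045: 365 days.
Jun 30, 2045 → Jun 30, 2046: 365 days.
Jun 30, 2046 → Jun 30, 2047: 365 days.
Jun 30, 2047 → Jun 30, 2048: 366 days (Feb 29, 2048 is in that span).
Jun 30, 2048 → Jun 30, 2049: 365 days.
Jun 30, 2049 → Jun 30, 2050: 365 days.
Jun 30, 2050 → Jun 30, 2051: 365 days.
Jun 30, 2051 → Jun 30, 2052: 366 days (Feb 29, 2052 is in that span).
Jun 30, 2052 → Jul 30, 2052: 30 days (June has 30).
Jul 30, 2052 → Aug 30, 2052: 31 days (July has 31).
Aug 30, 2052 → Sep 30, 2052: 31 days (August has 31).
Sep 30, 2052 → Oct 30, 2052: 30 days (September has 30).
Oct 30, 2052 → Nov 30, 2052: 31 days (October has 31).
Nov 30, 2052 → Dec 30, 2052: 30 days (November has 30).
Dec 30, 2052 → Jan 30, 2053: 31 days (December has 31).
Jan 30, 2053 → Feb 28, 2053: 29 days (January has 31).
Feb 28, 2053 → Mar 18, 2053: 18 days.
Total: 5010 days.

5010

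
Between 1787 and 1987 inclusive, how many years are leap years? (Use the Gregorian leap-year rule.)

48

Multiples of 4 in [1787,1987]: 50.
Of those, multiples of 100: 2 (not leap unless ÷400).
Multiples of 400: 0.
Leap years = 50 − 2 + 0 = 48.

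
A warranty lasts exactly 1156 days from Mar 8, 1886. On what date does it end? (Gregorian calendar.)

May 7, 1889

+365 (one year) → Mar 8, 1887 (791 left).
+366 (one year; includes Feb 29, 1888) → Mar 8, 1888 (425 left).
+365 (one year) → Mar 8, 1889 (60 left).
Mar has 31 days: +24 → Apr 1, 1889 (36 left).
Apr has 30 days: +30 → May 1, 1889 (6 left).
+6 → May 7, 1889.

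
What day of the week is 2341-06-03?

Tuesday

Doomsday rule: the anchor day for the 2300s is Wednesday. For year 41: 41÷12 = 3 r 5, and 5÷4 = 1, so 3+5+1 = 9.
Wednesday + 9 ≡ Friday — that's 2341's doomsday.
In June the doomsday date is Jun 6.
Jun 3 is 3 days before Jun 6; 3 mod 7 = 3, so Friday − 3 = Tuesday.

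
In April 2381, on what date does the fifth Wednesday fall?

April 1, 2381 is a Wednesday.
The first Wednesday is therefore April 1 (same day).
The fifth Wednesday is 1 + 4×7 = April 29.

April 29, 2381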